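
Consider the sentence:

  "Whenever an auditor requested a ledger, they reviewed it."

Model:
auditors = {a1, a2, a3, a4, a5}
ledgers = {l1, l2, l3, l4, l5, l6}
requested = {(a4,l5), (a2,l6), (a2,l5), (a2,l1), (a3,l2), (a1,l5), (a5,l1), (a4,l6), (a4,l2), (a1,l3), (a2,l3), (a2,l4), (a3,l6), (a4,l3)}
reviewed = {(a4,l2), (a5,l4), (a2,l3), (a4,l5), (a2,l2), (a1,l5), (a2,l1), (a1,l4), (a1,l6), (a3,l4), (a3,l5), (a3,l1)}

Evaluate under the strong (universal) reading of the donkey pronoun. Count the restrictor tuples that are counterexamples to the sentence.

"it" takes "a ledger" as antecedent — a donkey pronoun bound across the clause boundary.
Strong reading: for every (a,l) with requested(a,l), reviewed(a,l).
Restrictor pairs: (a1,l3) ✗  (a1,l5) ✓  (a2,l1) ✓  (a2,l3) ✓  (a2,l4) ✗  (a2,l5) ✗  (a2,l6) ✗  (a3,l2) ✗  (a3,l6) ✗  (a4,l2) ✓  (a4,l3) ✗  (a4,l5) ✓  (a4,l6) ✗  (a5,l1) ✗
Counterexamples (restrictor pairs failing the scope): 9.

9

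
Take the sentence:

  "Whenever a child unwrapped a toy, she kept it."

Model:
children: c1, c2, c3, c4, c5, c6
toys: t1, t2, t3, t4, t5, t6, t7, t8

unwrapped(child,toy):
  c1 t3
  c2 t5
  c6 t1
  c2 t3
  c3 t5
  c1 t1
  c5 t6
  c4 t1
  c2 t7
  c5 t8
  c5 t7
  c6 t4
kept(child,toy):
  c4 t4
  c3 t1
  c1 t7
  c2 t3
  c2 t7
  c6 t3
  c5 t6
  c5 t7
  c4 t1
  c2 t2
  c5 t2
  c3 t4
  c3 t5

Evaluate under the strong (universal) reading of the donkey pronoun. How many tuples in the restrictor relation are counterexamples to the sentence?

"it" takes "a toy" as antecedent — a donkey pronoun bound across the clause boundary.
Strong reading: for every (c,t) with unwrapped(c,t), kept(c,t).
Restrictor pairs: (c1,t1) ✗  (c1,t3) ✗  (c2,t3) ✓  (c2,t5) ✗  (c2,t7) ✓  (c3,t5) ✓  (c4,t1) ✓  (c5,t6) ✓  (c5,t7) ✓  (c5,t8) ✗  (c6,t1) ✗  (c6,t4) ✗
Counterexamples (restrictor pairs failing the scope): 6.

6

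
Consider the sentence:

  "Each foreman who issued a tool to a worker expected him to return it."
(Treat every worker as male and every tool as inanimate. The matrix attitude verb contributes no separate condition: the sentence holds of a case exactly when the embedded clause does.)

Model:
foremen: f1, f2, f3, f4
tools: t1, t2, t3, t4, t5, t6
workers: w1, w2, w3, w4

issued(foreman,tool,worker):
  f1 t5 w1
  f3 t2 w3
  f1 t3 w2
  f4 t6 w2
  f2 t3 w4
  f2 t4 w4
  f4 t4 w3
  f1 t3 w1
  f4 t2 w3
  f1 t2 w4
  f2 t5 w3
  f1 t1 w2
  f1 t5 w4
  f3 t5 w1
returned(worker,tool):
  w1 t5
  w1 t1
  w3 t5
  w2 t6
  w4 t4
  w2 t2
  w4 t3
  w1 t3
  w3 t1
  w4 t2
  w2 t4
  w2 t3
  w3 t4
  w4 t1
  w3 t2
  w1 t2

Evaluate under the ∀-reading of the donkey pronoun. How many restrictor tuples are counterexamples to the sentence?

2

"him" takes "a worker" as antecedent and "it" takes "a tool"; both are donkey pronouns co-varying with the restrictor.
Strong reading: for every (f,t,w) with issued(f,t,w), returned(w,t).
Restrictor triples: (f1,t1,w2)→returned(w2,t1) ✗  (f1,t2,w4)→returned(w4,t2) ✓  (f1,t3,w1)→returned(w1,t3) ✓  (f1,t3,w2)→returned(w2,t3) ✓  (f1,t5,w1)→returned(w1,t5) ✓  (f1,t5,w4)→returned(w4,t5) ✗  (f2,t3,w4)→returned(w4,t3) ✓  (f2,t4,w4)→returned(w4,t4) ✓  (f2,t5,w3)→returned(w3,t5) ✓  (f3,t2,w3)→returned(w3,t2) ✓  (f3,t5,w1)→returned(w1,t5) ✓  (f4,t2,w3)→returned(w3,t2) ✓  (f4,t4,w3)→returned(w3,t4) ✓  (f4,t6,w2)→returned(w2,t6) ✓
Counterexamples (restrictor triples failing the scope): 2.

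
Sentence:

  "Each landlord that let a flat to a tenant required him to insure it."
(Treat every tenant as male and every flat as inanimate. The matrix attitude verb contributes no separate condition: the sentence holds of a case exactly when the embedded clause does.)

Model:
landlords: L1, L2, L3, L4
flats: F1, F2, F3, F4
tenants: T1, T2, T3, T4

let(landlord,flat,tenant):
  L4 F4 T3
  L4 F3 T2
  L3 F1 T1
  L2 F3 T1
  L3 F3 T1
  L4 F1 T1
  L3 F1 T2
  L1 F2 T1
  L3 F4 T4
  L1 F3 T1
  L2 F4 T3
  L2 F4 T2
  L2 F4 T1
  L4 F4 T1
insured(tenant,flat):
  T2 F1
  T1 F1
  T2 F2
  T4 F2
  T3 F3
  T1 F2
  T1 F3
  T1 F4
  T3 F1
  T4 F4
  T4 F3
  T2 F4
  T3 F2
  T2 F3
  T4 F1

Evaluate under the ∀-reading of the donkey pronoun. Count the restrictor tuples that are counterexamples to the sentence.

2

"him" takes "a tenant" as antecedent and "it" takes "a flat"; both are donkey pronouns co-varying with the restrictor.
Strong reading: for every (l,f,t) with let(l,f,t), insured(t,f).
Restrictor triples: (L1,F2,T1)→insured(T1,F2) ✓  (L1,F3,T1)→insured(T1,F3) ✓  (L2,F3,T1)→insured(T1,F3) ✓  (L2,F4,T1)→insured(T1,F4) ✓  (L2,F4,T2)→insured(T2,F4) ✓  (L2,F4,T3)→insured(T3,F4) ✗  (L3,F1,T1)→insured(T1,F1) ✓  (L3,F1,T2)→insured(T2,F1) ✓  (L3,F3,T1)→insured(T1,F3) ✓  (L3,F4,T4)→insured(T4,F4) ✓  (L4,F1,T1)→insured(T1,F1) ✓  (L4,F3,T2)→insured(T2,F3) ✓  (L4,F4,T1)→insured(T1,F4) ✓  (L4,F4,T3)→insured(T3,F4) ✗
Counterexamples (restrictor triples failing the scope): 2.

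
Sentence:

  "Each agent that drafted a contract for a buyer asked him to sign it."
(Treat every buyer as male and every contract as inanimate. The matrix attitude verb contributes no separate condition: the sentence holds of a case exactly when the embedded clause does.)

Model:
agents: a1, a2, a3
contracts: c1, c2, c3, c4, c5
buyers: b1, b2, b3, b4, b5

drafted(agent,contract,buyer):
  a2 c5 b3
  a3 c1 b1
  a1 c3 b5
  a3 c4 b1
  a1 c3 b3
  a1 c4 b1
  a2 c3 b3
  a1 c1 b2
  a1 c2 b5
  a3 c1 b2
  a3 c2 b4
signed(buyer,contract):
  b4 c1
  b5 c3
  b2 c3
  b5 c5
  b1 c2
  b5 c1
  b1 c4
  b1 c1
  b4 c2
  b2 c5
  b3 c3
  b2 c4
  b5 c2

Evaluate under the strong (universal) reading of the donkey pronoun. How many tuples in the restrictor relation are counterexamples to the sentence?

3

"him" takes "a buyer" as antecedent and "it" takes "a contract"; both are donkey pronouns co-varying with the restrictor.
Strong reading: for every (a,c,b) with drafted(a,c,b), signed(b,c).
Restrictor triples: (a1,c1,b2)→signed(b2,c1) ✗  (a1,c2,b5)→signed(b5,c2) ✓  (a1,c3,b3)→signed(b3,c3) ✓  (a1,c3,b5)→signed(b5,c3) ✓  (a1,c4,b1)→signed(b1,c4) ✓  (a2,c3,b3)→signed(b3,c3) ✓  (a2,c5,b3)→signed(b3,c5) ✗  (a3,c1,b1)→signed(b1,c1) ✓  (a3,c1,b2)→signed(b2,c1) ✗  (a3,c2,b4)→signed(b4,c2) ✓  (a3,c4,b1)→signed(b1,c4) ✓
Counterexamples (restrictor triples failing the scope): 3.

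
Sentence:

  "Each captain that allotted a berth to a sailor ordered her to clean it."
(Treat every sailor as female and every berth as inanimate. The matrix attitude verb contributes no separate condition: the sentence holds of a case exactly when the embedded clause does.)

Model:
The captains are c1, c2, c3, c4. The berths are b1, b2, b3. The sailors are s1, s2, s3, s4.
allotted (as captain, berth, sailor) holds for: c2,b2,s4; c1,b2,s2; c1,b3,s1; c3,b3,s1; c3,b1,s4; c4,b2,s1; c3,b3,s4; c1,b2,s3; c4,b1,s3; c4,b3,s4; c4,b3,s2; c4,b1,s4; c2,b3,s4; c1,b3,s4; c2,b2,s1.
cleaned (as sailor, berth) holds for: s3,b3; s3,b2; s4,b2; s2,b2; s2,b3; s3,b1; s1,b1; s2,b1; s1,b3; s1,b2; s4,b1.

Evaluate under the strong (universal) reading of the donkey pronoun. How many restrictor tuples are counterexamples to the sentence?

4

"her" takes "a sailor" as antecedent and "it" takes "a berth"; both are donkey pronouns co-varying with the restrictor.
Strong reading: for every (c,b,s) with allotted(c,b,s), cleaned(s,b).
Restrictor triples: (c1,b2,s2)→cleaned(s2,b2) ✓  (c1,b2,s3)→cleaned(s3,b2) ✓  (c1,b3,s1)→cleaned(s1,b3) ✓  (c1,b3,s4)→cleaned(s4,b3) ✗  (c2,b2,s1)→cleaned(s1,b2) ✓  (c2,b2,s4)→cleaned(s4,b2) ✓  (c2,b3,s4)→cleaned(s4,b3) ✗  (c3,b1,s4)→cleaned(s4,b1) ✓  (c3,b3,s1)→cleaned(s1,b3) ✓  (c3,b3,s4)→cleaned(s4,b3) ✗  (c4,b1,s3)→cleaned(s3,b1) ✓  (c4,b1,s4)→cleaned(s4,b1) ✓  (c4,b2,s1)→cleaned(s1,b2) ✓  (c4,b3,s2)→cleaned(s2,b3) ✓  (c4,b3,s4)→cleaned(s4,b3) ✗
Counterexamples (restrictor triples failing the scope): 4.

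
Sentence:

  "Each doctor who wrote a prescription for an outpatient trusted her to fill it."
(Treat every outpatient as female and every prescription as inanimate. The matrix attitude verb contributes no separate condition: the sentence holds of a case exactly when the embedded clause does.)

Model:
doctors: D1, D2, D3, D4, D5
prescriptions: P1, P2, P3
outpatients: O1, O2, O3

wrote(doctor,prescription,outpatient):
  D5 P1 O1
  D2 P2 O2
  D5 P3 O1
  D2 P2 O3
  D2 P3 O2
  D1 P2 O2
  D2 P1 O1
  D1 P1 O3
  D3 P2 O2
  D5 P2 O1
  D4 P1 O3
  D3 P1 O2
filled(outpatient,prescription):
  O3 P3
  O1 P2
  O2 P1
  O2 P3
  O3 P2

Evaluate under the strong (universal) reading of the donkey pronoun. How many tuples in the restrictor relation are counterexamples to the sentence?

"her" takes "an outpatient" as antecedent and "it" takes "a prescription"; both are donkey pronouns co-varying with the restrictor.
Strong reading: for every (d,p,o) with wrote(d,p,o), filled(o,p).
Restrictor triples: (D1,P1,O3)→filled(O3,P1) ✗  (D1,P2,O2)→filled(O2,P2) ✗  (D2,P1,O1)→filled(O1,P1) ✗  (D2,P2,O2)→filled(O2,P2) ✗  (D2,P2,O3)→filled(O3,P2) ✓  (D2,P3,O2)→filled(O2,P3) ✓  (D3,P1,O2)→filled(O2,P1) ✓  (D3,P2,O2)→filled(O2,P2) ✗  (D4,P1,O3)→filled(O3,P1) ✗  (D5,P1,O1)→filled(O1,P1) ✗  (D5,P2,O1)→filled(O1,P2) ✓  (D5,P3,O1)→filled(O1,P3) ✗
Counterexamples (restrictor triples failing the scope): 8.

8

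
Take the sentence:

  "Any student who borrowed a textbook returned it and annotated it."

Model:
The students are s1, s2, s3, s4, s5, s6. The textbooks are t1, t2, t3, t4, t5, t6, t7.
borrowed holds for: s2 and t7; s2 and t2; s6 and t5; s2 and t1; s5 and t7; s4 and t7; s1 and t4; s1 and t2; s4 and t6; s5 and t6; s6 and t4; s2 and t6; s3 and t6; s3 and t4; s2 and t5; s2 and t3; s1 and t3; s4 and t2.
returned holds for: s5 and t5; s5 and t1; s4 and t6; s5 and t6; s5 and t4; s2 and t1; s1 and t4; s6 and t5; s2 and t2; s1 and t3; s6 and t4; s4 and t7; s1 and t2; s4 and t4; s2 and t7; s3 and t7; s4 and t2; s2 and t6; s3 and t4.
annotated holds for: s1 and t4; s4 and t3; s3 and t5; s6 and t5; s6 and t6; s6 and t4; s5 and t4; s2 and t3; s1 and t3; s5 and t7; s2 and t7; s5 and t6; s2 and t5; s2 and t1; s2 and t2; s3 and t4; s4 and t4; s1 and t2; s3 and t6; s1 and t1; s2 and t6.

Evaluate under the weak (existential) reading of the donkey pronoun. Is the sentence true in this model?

"it" takes "a textbook" as antecedent — a donkey pronoun bound across the clause boundary.
Weak reading: every student s with some borrowed-textbook has at least one borrowed-textbook t such that returned(s,t) ∧ annotated(s,t).
Per student: s1:✓  s2:✓  s3:✓  s4:✗  s5:✓  s6:✓
s4 has no witness among its borrowed-textbooks.

False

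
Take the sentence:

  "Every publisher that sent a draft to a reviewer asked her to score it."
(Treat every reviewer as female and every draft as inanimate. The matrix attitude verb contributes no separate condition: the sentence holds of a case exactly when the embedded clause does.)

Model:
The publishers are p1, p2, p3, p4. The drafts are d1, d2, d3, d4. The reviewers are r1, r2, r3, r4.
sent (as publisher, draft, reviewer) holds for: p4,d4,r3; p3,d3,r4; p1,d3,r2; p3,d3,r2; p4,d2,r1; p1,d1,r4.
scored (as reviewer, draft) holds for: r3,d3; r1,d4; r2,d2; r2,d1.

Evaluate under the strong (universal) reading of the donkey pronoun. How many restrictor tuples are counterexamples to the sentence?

6

"her" takes "a reviewer" as antecedent and "it" takes "a draft"; both are donkey pronouns co-varying with the restrictor.
Strong reading: for every (p,d,r) with sent(p,d,r), scored(r,d).
Restrictor triples: (p1,d1,r4)→scored(r4,d1) ✗  (p1,d3,r2)→scored(r2,d3) ✗  (p3,d3,r2)→scored(r2,d3) ✗  (p3,d3,r4)→scored(r4,d3) ✗  (p4,d2,r1)→scored(r1,d2) ✗  (p4,d4,r3)→scored(r3,d4) ✗
Counterexamples (restrictor triples failing the scope): 6.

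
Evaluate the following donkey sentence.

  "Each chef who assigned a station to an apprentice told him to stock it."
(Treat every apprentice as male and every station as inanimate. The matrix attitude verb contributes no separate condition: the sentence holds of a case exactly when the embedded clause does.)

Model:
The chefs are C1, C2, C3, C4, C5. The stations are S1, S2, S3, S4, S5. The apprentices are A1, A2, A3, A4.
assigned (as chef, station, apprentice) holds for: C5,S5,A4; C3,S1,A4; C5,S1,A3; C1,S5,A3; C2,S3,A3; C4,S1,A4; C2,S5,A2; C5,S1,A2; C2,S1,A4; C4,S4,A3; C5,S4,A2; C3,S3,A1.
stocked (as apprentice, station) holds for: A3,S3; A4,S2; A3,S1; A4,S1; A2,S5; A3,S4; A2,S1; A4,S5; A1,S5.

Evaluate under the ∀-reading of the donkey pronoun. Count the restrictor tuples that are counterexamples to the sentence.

"him" takes "an apprentice" as antecedent and "it" takes "a station"; both are donkey pronouns co-varying with the restrictor.
Strong reading: for every (c,s,a) with assigned(c,s,a), stocked(a,s).
Restrictor triples: (C1,S5,A3)→stocked(A3,S5) ✗  (C2,S1,A4)→stocked(A4,S1) ✓  (C2,S3,A3)→stocked(A3,S3) ✓  (C2,S5,A2)→stocked(A2,S5) ✓  (C3,S1,A4)→stocked(A4,S1) ✓  (C3,S3,A1)→stocked(A1,S3) ✗  (C4,S1,A4)→stocked(A4,S1) ✓  (C4,S4,A3)→stocked(A3,S4) ✓  (C5,S1,A2)→stocked(A2,S1) ✓  (C5,S1,A3)→stocked(A3,S1) ✓  (C5,S4,A2)→stocked(A2,S4) ✗  (C5,S5,A4)→stocked(A4,S5) ✓
Counterexamples (restrictor triples failing the scope): 3.

3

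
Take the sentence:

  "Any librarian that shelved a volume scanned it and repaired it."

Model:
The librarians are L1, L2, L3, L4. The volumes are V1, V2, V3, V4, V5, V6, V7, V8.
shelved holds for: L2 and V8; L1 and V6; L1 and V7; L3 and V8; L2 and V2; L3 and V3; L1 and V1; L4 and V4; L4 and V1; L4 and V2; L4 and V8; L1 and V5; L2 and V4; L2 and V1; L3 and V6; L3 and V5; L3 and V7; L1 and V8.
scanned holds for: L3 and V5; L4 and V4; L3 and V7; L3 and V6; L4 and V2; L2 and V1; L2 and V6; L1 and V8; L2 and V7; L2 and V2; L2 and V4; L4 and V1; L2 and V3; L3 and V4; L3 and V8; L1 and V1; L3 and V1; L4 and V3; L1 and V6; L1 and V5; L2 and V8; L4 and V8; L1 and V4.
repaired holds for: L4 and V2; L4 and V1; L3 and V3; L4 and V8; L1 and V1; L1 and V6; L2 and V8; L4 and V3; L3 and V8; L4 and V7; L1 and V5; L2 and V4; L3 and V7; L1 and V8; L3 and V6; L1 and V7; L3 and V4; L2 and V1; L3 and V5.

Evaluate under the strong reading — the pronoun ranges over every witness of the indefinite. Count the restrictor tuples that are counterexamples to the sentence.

"it" takes "a volume" as antecedent — a donkey pronoun bound across the clause boundary.
Strong reading: for every (l,v) with shelved(l,v), scanned(l,v) ∧ repaired(l,v).
Restrictor pairs: (L1,V1) ✓  (L1,V5) ✓  (L1,V6) ✓  (L1,V7) ✗  (L1,V8) ✓  (L2,V1) ✓  (L2,V2) ✗  (L2,V4) ✓  (L2,V8) ✓  (L3,V3) ✗  (L3,V5) ✓  (L3,V6) ✓  (L3,V7) ✓  (L3,V8) ✓  (L4,V1) ✓  (L4,V2) ✓  (L4,V4) ✗  (L4,V8) ✓
Counterexamples (restrictor pairs failing the scope): 4.

4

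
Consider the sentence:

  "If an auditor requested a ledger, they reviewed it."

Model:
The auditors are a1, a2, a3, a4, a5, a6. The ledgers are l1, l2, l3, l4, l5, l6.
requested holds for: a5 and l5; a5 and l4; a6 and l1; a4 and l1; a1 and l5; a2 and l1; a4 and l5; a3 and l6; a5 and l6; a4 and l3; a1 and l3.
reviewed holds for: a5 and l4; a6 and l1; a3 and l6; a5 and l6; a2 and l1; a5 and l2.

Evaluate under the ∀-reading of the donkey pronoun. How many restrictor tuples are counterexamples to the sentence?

6

"it" takes "a ledger" as antecedent — a donkey pronoun bound across the clause boundary.
Strong reading: for every (a,l) with requested(a,l), reviewed(a,l).
Restrictor pairs: (a1,l3) ✗  (a1,l5) ✗  (a2,l1) ✓  (a3,l6) ✓  (a4,l1) ✗  (a4,l3) ✗  (a4,l5) ✗  (a5,l4) ✓  (a5,l5) ✗  (a5,l6) ✓  (a6,l1) ✓
Counterexamples (restrictor pairs failing the scope): 6.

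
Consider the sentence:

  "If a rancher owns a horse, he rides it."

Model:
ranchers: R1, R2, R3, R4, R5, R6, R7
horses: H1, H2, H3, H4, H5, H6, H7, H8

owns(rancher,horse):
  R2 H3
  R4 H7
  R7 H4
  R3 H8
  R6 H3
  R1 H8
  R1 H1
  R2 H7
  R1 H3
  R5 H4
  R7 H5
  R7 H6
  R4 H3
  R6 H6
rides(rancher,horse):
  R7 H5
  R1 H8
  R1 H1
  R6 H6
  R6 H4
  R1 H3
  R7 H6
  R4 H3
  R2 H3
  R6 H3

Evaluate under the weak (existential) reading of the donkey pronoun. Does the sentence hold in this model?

"it" takes "a horse" as antecedent — a donkey pronoun bound across the clause boundary.
Weak reading: every rancher r with some owns-horse has at least one owns-horse h such that rides(r,h).
Per rancher: R1:✓  R2:✓  R3:✗  R4:✓  R5:✗  R6:✓  R7:✓
R3 has no witness among its owns-horses.

False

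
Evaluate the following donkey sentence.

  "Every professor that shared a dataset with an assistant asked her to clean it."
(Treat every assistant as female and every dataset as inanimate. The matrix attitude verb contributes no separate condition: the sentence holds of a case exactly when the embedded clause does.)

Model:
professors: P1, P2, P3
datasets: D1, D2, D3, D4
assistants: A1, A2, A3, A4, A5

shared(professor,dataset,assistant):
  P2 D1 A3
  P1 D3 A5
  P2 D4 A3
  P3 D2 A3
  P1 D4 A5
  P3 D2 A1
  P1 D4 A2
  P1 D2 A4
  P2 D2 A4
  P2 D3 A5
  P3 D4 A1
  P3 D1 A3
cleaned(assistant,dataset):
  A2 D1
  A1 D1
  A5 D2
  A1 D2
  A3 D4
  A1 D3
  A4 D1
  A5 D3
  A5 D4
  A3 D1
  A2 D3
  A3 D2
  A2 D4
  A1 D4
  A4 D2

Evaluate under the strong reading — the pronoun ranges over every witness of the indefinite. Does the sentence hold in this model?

True

"her" takes "an assistant" as antecedent and "it" takes "a dataset"; both are donkey pronouns co-varying with the restrictor.
Strong reading: for every (p,d,a) with shared(p,d,a), cleaned(a,d).
Restrictor triples: (P1,D2,A4)→cleaned(A4,D2) ✓  (P1,D3,A5)→cleaned(A5,D3) ✓  (P1,D4,A2)→cleaned(A2,D4) ✓  (P1,D4,A5)→cleaned(A5,D4) ✓  (P2,D1,A3)→cleaned(A3,D1) ✓  (P2,D2,A4)→cleaned(A4,D2) ✓  (P2,D3,A5)→cleaned(A5,D3) ✓  (P2,D4,A3)→cleaned(A3,D4) ✓  (P3,D1,A3)→cleaned(A3,D1) ✓  (P3,D2,A1)→cleaned(A1,D2) ✓  (P3,D2,A3)→cleaned(A3,D2) ✓  (P3,D4,A1)→cleaned(A1,D4) ✓
Every restrictor triple satisfies the scope.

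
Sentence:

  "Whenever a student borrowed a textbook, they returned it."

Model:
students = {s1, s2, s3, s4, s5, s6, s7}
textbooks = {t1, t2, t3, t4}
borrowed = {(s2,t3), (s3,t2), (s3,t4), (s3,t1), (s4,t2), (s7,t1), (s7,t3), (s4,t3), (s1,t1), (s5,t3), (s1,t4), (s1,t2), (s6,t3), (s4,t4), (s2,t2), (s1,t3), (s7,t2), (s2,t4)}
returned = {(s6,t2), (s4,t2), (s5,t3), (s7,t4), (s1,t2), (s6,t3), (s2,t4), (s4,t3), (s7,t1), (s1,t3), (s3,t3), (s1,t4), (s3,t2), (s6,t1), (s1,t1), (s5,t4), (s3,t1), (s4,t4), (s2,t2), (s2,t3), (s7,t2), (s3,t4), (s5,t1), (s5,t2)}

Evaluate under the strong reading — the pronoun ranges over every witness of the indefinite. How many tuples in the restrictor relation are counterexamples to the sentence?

1

"it" takes "a textbook" as antecedent — a donkey pronoun bound across the clause boundary.
Strong reading: for every (s,t) with borrowed(s,t), returned(s,t).
Restrictor pairs: (s1,t1) ✓  (s1,t2) ✓  (s1,t3) ✓  (s1,t4) ✓  (s2,t2) ✓  (s2,t3) ✓  (s2,t4) ✓  (s3,t1) ✓  (s3,t2) ✓  (s3,t4) ✓  (s4,t2) ✓  (s4,t3) ✓  (s4,t4) ✓  (s5,t3) ✓  (s6,t3) ✓  (s7,t1) ✓  (s7,t2) ✓  (s7,t3) ✗
Counterexamples (restrictor pairs failing the scope): 1.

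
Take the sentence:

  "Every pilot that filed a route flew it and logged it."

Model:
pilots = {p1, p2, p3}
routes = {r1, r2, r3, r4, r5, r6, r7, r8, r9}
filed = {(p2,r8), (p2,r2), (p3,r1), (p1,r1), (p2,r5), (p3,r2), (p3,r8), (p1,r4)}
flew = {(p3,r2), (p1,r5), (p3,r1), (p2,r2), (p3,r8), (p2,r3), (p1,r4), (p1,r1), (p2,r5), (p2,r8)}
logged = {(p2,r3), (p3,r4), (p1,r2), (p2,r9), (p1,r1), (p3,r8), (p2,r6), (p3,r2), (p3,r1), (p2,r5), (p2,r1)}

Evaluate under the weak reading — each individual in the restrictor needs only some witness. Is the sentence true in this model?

"it" takes "a route" as antecedent — a donkey pronoun bound across the clause boundary.
Weak reading: every pilot p with some filed-route has at least one filed-route r such that flew(p,r) ∧ logged(p,r).
Per pilot: p1:✓  p2:✓  p3:✓
Every pilot in the restrictor has a witness.

True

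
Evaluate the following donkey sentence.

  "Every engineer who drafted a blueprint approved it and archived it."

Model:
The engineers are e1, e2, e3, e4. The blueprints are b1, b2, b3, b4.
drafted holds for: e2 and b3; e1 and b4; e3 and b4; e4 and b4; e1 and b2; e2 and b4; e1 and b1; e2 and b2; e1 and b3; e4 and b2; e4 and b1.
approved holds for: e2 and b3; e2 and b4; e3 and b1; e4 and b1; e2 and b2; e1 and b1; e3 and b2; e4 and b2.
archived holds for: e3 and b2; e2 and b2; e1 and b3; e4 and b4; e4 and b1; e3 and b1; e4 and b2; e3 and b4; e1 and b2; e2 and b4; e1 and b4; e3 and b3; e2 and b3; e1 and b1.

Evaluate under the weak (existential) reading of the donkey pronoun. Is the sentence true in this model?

"it" takes "a blueprint" as antecedent — a donkey pronoun bound across the clause boundary.
Weak reading: every engineer e with some drafted-blueprint has at least one drafted-blueprint b such that approved(e,b) ∧ archived(e,b).
Per engineer: e1:✓  e2:✓  e3:✗  e4:✓
e3 has no witness among its drafted-blueprints.

False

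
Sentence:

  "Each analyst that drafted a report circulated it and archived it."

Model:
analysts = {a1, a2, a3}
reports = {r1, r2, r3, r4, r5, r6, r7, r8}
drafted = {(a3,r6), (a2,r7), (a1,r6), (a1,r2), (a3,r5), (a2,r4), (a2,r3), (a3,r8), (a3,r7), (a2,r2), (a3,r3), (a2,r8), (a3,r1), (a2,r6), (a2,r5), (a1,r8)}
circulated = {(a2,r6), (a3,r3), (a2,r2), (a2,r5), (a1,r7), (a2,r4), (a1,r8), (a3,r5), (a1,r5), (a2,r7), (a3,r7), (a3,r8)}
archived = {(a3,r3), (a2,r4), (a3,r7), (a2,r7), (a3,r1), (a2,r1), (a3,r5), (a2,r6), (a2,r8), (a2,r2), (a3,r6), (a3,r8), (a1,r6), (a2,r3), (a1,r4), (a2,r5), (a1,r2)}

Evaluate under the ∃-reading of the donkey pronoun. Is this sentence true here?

False

"it" takes "a report" as antecedent — a donkey pronoun bound across the clause boundary.
Weak reading: every analyst a with some drafted-report has at least one drafted-report r such that circulated(a,r) ∧ archived(a,r).
Per analyst: a1:✗  a2:✓  a3:✓
a1 has no witness among its drafted-reports.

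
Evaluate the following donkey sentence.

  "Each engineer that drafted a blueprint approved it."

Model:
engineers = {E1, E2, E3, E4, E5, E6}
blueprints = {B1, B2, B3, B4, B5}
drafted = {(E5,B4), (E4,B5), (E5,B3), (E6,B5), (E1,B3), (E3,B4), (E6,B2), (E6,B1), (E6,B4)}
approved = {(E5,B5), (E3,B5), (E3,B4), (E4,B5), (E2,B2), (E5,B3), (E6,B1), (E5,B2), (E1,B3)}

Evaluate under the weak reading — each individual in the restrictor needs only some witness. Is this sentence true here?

"it" takes "a blueprint" as antecedent — a donkey pronoun bound across the clause boundary.
Weak reading: every engineer e with some drafted-blueprint has at least one drafted-blueprint b such that approved(e,b).
Per engineer: E1:✓  E3:✓  E4:✓  E5:✓  E6:✓
Every engineer in the restrictor has a witness.

True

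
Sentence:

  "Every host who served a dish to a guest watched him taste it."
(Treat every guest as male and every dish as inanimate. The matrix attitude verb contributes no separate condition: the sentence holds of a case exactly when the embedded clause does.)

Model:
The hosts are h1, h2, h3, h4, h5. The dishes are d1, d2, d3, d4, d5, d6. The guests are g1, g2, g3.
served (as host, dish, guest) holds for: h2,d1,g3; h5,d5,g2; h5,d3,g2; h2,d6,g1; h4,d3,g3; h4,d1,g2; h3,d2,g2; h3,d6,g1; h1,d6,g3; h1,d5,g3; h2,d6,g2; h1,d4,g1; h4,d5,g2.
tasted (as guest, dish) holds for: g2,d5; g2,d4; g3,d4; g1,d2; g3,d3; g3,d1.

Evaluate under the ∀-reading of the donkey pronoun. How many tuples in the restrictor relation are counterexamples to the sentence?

9

"him" takes "a guest" as antecedent and "it" takes "a dish"; both are donkey pronouns co-varying with the restrictor.
Strong reading: for every (h,d,g) with served(h,d,g), tasted(g,d).
Restrictor triples: (h1,d4,g1)→tasted(g1,d4) ✗  (h1,d5,g3)→tasted(g3,d5) ✗  (h1,d6,g3)→tasted(g3,d6) ✗  (h2,d1,g3)→tasted(g3,d1) ✓  (h2,d6,g1)→tasted(g1,d6) ✗  (h2,d6,g2)→tasted(g2,d6) ✗  (h3,d2,g2)→tasted(g2,d2) ✗  (h3,d6,g1)→tasted(g1,d6) ✗  (h4,d1,g2)→tasted(g2,d1) ✗  (h4,d3,g3)→tasted(g3,d3) ✓  (h4,d5,g2)→tasted(g2,d5) ✓  (h5,d3,g2)→tasted(g2,d3) ✗  (h5,d5,g2)→tasted(g2,d5) ✓
Counterexamples (restrictor triples failing the scope): 9.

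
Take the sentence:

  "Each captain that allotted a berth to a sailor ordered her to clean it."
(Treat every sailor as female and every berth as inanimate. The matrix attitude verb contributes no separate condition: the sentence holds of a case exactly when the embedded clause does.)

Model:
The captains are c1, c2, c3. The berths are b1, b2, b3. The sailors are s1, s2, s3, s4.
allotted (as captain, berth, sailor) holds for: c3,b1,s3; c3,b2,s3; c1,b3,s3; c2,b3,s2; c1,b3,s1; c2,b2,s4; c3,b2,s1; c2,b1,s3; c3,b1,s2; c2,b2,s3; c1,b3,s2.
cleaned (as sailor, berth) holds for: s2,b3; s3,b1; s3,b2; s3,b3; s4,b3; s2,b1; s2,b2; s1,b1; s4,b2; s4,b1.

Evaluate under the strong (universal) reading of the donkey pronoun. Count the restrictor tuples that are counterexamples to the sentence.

"her" takes "a sailor" as antecedent and "it" takes "a berth"; both are donkey pronouns co-varying with the restrictor.
Strong reading: for every (c,b,s) with allotted(c,b,s), cleaned(s,b).
Restrictor triples: (c1,b3,s1)→cleaned(s1,b3) ✗  (c1,b3,s2)→cleaned(s2,b3) ✓  (c1,b3,s3)→cleaned(s3,b3) ✓  (c2,b1,s3)→cleaned(s3,b1) ✓  (c2,b2,s3)→cleaned(s3,b2) ✓  (c2,b2,s4)→cleaned(s4,b2) ✓  (c2,b3,s2)→cleaned(s2,b3) ✓  (c3,b1,s2)→cleaned(s2,b1) ✓  (c3,b1,s3)→cleaned(s3,b1) ✓  (c3,b2,s1)→cleaned(s1,b2) ✗  (c3,b2,s3)→cleaned(s3,b2) ✓
Counterexamples (restrictor triples failing the scope): 2.

2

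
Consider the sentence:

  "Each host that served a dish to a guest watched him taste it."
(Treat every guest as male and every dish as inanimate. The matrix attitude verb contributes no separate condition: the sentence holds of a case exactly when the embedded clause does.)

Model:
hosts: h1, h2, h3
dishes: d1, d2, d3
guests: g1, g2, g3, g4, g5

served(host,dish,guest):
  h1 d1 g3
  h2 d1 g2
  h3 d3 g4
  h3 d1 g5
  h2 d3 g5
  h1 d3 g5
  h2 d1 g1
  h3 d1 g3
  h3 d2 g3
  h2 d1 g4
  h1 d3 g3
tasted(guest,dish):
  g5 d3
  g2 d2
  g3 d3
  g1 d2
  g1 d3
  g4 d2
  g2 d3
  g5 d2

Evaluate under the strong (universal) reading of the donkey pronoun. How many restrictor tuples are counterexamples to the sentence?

8

"him" takes "a guest" as antecedent and "it" takes "a dish"; both are donkey pronouns co-varying with the restrictor.
Strong reading: for every (h,d,g) with served(h,d,g), tasted(g,d).
Restrictor triples: (h1,d1,g3)→tasted(g3,d1) ✗  (h1,d3,g3)→tasted(g3,d3) ✓  (h1,d3,g5)→tasted(g5,d3) ✓  (h2,d1,g1)→tasted(g1,d1) ✗  (h2,d1,g2)→tasted(g2,d1) ✗  (h2,d1,g4)→tasted(g4,d1) ✗  (h2,d3,g5)→tasted(g5,d3) ✓  (h3,d1,g3)→tasted(g3,d1) ✗  (h3,d1,g5)→tasted(g5,d1) ✗  (h3,d2,g3)→tasted(g3,d2) ✗  (h3,d3,g4)→tasted(g4,d3) ✗
Counterexamples (restrictor triples failing the scope): 8.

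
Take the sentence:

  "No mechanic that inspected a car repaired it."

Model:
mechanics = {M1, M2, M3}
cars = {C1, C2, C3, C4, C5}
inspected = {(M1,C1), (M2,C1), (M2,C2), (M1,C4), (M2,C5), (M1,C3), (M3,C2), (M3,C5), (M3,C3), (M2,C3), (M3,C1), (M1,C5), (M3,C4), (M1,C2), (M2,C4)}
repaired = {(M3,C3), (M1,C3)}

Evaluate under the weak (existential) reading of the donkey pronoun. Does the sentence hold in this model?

False

"it" takes "a car" as antecedent — a donkey pronoun bound across the clause boundary.
Truth condition: for no (m,c) with inspected(m,c) does repaired(m,c) hold.
Restrictor pairs — does the scope hold? (M1,C1):fails  (M1,C2):fails  (M1,C3):holds  (M1,C4):fails  (M1,C5):fails  (M2,C1):fails  (M2,C2):fails  (M2,C3):fails  (M2,C4):fails  (M2,C5):fails  (M3,C1):fails  (M3,C2):fails  (M3,C3):holds  (M3,C4):fails  (M3,C5):fails
Scope holds for 2 pair(s), so the sentence is false.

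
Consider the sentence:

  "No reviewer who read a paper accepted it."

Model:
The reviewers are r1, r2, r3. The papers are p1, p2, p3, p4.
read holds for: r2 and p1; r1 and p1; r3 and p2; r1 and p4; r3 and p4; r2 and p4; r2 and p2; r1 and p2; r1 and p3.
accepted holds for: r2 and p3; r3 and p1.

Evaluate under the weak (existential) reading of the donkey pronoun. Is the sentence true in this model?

"it" takes "a paper" as antecedent — a donkey pronoun bound across the clause boundary.
Truth condition: for no (r,p) with read(r,p) does accepted(r,p) hold.
Restrictor pairs — does the scope hold? (r1,p1):fails  (r1,p2):fails  (r1,p3):fails  (r1,p4):fails  (r2,p1):fails  (r2,p2):fails  (r2,p4):fails  (r3,p2):fails  (r3,p4):fails
Scope holds for no restrictor pair, so the sentence is true.

True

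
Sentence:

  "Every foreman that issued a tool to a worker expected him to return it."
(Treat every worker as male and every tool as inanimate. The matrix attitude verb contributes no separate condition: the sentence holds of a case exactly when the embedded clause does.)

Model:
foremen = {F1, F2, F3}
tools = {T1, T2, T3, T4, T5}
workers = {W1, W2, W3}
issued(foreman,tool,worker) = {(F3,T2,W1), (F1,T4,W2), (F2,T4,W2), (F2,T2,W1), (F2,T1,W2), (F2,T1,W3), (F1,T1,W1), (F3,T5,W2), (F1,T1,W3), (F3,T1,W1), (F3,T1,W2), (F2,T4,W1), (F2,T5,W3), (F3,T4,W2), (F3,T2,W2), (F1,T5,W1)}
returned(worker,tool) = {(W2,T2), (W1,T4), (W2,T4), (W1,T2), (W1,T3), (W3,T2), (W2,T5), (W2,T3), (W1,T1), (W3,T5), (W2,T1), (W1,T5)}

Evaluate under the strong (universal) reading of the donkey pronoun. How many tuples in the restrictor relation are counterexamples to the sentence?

2

"him" takes "a worker" as antecedent and "it" takes "a tool"; both are donkey pronouns co-varying with the restrictor.
Strong reading: for every (f,t,w) with issued(f,t,w), returned(w,t).
Restrictor triples: (F1,T1,W1)→returned(W1,T1) ✓  (F1,T1,W3)→returned(W3,T1) ✗  (F1,T4,W2)→returned(W2,T4) ✓  (F1,T5,W1)→returned(W1,T5) ✓  (F2,T1,W2)→returned(W2,T1) ✓  (F2,T1,W3)→returned(W3,T1) ✗  (F2,T2,W1)→returned(W1,T2) ✓  (F2,T4,W1)→returned(W1,T4) ✓  (F2,T4,W2)→returned(W2,T4) ✓  (F2,T5,W3)→returned(W3,T5) ✓  (F3,T1,W1)→returned(W1,T1) ✓  (F3,T1,W2)→returned(W2,T1) ✓  (F3,T2,W1)→returned(W1,T2) ✓  (F3,T2,W2)→returned(W2,T2) ✓  (F3,T4,W2)→returned(W2,T4) ✓  (F3,T5,W2)→returned(W2,T5) ✓
Counterexamples (restrictor triples failing the scope): 2.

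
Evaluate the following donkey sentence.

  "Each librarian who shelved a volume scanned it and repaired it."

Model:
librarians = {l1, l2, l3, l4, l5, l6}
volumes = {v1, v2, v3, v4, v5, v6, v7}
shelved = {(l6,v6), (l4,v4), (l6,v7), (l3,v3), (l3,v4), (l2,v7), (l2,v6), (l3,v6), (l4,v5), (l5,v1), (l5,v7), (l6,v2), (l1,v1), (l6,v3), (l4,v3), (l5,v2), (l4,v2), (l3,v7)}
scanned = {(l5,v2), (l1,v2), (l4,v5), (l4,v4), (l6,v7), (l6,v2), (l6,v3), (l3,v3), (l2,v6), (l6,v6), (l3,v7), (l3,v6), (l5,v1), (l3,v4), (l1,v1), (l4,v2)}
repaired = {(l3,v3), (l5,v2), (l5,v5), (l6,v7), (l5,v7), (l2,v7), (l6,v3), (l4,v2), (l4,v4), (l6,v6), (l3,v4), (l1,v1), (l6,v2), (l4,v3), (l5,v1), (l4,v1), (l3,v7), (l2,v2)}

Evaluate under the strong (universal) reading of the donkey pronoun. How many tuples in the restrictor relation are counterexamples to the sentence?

6

"it" takes "a volume" as antecedent — a donkey pronoun bound across the clause boundary.
Strong reading: for every (l,v) with shelved(l,v), scanned(l,v) ∧ repaired(l,v).
Restrictor pairs: (l1,v1) ✓  (l2,v6) ✗  (l2,v7) ✗  (l3,v3) ✓  (l3,v4) ✓  (l3,v6) ✗  (l3,v7) ✓  (l4,v2) ✓  (l4,v3) ✗  (l4,v4) ✓  (l4,v5) ✗  (l5,v1) ✓  (l5,v2) ✓  (l5,v7) ✗  (l6,v2) ✓  (l6,v3) ✓  (l6,v6) ✓  (l6,v7) ✓
Counterexamples (restrictor pairs failing the scope): 6.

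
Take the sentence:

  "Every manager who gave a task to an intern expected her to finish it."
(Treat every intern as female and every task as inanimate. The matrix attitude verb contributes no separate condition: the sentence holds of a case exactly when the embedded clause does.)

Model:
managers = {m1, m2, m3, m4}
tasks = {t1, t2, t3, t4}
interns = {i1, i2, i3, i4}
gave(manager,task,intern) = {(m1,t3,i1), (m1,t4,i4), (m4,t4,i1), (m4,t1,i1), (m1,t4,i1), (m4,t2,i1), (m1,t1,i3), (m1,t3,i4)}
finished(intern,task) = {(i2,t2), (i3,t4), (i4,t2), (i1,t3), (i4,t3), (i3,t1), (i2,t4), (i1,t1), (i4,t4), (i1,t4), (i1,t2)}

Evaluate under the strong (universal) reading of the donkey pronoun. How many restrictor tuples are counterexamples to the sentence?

0

"her" takes "an intern" as antecedent and "it" takes "a task"; both are donkey pronouns co-varying with the restrictor.
Strong reading: for every (m,t,i) with gave(m,t,i), finished(i,t).
Restrictor triples: (m1,t1,i3)→finished(i3,t1) ✓  (m1,t3,i1)→finished(i1,t3) ✓  (m1,t3,i4)→finished(i4,t3) ✓  (m1,t4,i1)→finished(i1,t4) ✓  (m1,t4,i4)→finished(i4,t4) ✓  (m4,t1,i1)→finished(i1,t1) ✓  (m4,t2,i1)→finished(i1,t2) ✓  (m4,t4,i1)→finished(i1,t4) ✓
Counterexamples (restrictor triples failing the scope): 0.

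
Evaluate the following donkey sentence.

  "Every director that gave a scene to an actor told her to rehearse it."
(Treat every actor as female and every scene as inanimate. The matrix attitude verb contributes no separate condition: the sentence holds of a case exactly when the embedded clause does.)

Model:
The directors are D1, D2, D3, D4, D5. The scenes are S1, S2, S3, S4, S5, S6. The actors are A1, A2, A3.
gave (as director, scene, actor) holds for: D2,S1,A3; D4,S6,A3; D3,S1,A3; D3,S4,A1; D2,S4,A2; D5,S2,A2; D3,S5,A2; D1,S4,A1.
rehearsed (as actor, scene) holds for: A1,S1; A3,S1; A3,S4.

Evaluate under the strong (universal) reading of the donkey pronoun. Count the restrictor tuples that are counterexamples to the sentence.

6

"her" takes "an actor" as antecedent and "it" takes "a scene"; both are donkey pronouns co-varying with the restrictor.
Strong reading: for every (d,s,a) with gave(d,s,a), rehearsed(a,s).
Restrictor triples: (D1,S4,A1)→rehearsed(A1,S4) ✗  (D2,S1,A3)→rehearsed(A3,S1) ✓  (D2,S4,A2)→rehearsed(A2,S4) ✗  (D3,S1,A3)→rehearsed(A3,S1) ✓  (D3,S4,A1)→rehearsed(A1,S4) ✗  (D3,S5,A2)→rehearsed(A2,S5) ✗  (D4,S6,A3)→rehearsed(A3,S6) ✗  (D5,S2,A2)→rehearsed(A2,S2) ✗
Counterexamples (restrictor triples failing the scope): 6.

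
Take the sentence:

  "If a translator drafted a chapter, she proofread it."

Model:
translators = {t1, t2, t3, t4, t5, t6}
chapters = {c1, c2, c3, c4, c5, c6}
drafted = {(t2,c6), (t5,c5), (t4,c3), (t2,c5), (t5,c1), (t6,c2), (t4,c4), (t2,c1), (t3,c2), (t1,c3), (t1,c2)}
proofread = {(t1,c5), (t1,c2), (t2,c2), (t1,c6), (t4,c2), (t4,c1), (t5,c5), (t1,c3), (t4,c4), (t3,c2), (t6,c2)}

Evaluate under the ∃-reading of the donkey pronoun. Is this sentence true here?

False

"it" takes "a chapter" as antecedent — a donkey pronoun bound across the clause boundary.
Weak reading: every translator t with some drafted-chapter has at least one drafted-chapter c such that proofread(t,c).
Per translator: t1:✓  t2:✗  t3:✓  t4:✓  t5:✓  t6:✓
t2 has no witness among its drafted-chapters.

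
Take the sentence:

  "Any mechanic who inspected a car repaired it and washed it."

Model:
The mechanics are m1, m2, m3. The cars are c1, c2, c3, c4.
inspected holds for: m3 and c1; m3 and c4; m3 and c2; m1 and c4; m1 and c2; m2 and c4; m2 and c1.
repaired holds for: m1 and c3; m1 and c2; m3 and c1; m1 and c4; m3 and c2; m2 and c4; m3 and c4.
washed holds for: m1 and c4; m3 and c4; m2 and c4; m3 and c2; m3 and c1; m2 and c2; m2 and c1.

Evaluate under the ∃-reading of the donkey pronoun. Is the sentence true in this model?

True

"it" takes "a car" as antecedent — a donkey pronoun bound across the clause boundary.
Weak reading: every mechanic m with some inspected-car has at least one inspected-car c such that repaired(m,c) ∧ washed(m,c).
Per mechanic: m1:✓  m2:✓  m3:✓
Every mechanic in the restrictor has a witness.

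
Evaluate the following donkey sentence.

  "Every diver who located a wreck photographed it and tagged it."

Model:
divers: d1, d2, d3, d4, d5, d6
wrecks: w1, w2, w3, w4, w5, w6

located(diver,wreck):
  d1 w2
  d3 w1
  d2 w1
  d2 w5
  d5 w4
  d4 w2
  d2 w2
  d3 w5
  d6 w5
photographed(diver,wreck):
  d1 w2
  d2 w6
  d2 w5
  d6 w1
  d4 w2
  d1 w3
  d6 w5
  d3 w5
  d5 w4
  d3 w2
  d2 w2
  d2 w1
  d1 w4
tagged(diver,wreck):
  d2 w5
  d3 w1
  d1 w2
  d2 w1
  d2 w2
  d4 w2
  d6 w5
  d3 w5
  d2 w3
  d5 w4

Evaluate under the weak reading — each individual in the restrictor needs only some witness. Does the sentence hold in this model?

"it" takes "a wreck" as antecedent — a donkey pronoun bound across the clause boundary.
Weak reading: every diver d with some located-wreck has at least one located-wreck w such that photographed(d,w) ∧ tagged(d,w).
Per diver: d1:✓  d2:✓  d3:✓  d4:✓  d5:✓  d6:✓
Every diver in the restrictor has a witness.

True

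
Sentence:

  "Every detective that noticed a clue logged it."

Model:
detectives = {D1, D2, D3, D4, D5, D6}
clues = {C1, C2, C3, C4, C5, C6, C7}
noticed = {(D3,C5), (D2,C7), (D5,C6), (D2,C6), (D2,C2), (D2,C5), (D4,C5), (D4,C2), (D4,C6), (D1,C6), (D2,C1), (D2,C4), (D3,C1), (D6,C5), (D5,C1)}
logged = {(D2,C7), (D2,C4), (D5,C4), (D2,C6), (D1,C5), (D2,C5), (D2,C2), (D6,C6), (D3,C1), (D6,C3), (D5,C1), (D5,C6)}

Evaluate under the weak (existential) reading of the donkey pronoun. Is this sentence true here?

False

"it" takes "a clue" as antecedent — a donkey pronoun bound across the clause boundary.
Weak reading: every detective d with some noticed-clue has at least one noticed-clue c such that logged(d,c).
Per detective: D1:✗  D2:✓  D3:✓  D4:✗  D5:✓  D6:✗
D1 has no witness among its noticed-clues.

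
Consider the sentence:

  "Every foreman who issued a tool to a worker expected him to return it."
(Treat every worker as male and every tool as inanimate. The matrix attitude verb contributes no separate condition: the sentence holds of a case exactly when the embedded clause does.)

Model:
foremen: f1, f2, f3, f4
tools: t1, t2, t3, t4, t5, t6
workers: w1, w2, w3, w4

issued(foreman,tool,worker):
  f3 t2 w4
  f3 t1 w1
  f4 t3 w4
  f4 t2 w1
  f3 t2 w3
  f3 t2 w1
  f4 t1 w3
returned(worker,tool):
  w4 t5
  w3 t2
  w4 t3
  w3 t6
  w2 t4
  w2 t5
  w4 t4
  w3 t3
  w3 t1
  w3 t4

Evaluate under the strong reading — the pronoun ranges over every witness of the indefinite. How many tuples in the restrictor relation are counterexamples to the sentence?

4

"him" takes "a worker" as antecedent and "it" takes "a tool"; both are donkey pronouns co-varying with the restrictor.
Strong reading: for every (f,t,w) with issued(f,t,w), returned(w,t).
Restrictor triples: (f3,t1,w1)→returned(w1,t1) ✗  (f3,t2,w1)→returned(w1,t2) ✗  (f3,t2,w3)→returned(w3,t2) ✓  (f3,t2,w4)→returned(w4,t2) ✗  (f4,t1,w3)→returned(w3,t1) ✓  (f4,t2,w1)→returned(w1,t2) ✗  (f4,t3,w4)→returned(w4,t3) ✓
Counterexamples (restrictor triples failing the scope): 4.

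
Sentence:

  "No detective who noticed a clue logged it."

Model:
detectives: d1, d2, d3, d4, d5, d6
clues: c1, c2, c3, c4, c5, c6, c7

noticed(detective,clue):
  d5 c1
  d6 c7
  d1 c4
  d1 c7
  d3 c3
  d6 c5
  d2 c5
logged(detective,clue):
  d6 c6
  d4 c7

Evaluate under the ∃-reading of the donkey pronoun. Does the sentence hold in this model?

"it" takes "a clue" as antecedent — a donkey pronoun bound across the clause boundary.
Truth condition: for no (d,c) with noticed(d,c) does logged(d,c) hold.
Restrictor pairs — does the scope hold? (d1,c4):fails  (d1,c7):fails  (d2,c5):fails  (d3,c3):fails  (d5,c1):fails  (d6,c5):fails  (d6,c7):fails
Scope holds for no restrictor pair, so the sentence is true.

True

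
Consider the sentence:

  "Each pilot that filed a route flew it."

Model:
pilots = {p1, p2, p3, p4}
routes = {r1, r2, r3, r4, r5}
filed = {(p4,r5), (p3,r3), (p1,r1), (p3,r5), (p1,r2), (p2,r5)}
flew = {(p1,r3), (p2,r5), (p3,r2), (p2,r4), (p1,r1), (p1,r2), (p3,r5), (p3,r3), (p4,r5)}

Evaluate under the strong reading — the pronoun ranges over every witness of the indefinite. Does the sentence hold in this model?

"it" takes "a route" as antecedent — a donkey pronoun bound across the clause boundary.
Strong reading: for every (p,r) with filed(p,r), flew(p,r).
Restrictor pairs: (p1,r1) ✓  (p1,r2) ✓  (p2,r5) ✓  (p3,r3) ✓  (p3,r5) ✓  (p4,r5) ✓
Every restrictor pair satisfies the scope.

True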